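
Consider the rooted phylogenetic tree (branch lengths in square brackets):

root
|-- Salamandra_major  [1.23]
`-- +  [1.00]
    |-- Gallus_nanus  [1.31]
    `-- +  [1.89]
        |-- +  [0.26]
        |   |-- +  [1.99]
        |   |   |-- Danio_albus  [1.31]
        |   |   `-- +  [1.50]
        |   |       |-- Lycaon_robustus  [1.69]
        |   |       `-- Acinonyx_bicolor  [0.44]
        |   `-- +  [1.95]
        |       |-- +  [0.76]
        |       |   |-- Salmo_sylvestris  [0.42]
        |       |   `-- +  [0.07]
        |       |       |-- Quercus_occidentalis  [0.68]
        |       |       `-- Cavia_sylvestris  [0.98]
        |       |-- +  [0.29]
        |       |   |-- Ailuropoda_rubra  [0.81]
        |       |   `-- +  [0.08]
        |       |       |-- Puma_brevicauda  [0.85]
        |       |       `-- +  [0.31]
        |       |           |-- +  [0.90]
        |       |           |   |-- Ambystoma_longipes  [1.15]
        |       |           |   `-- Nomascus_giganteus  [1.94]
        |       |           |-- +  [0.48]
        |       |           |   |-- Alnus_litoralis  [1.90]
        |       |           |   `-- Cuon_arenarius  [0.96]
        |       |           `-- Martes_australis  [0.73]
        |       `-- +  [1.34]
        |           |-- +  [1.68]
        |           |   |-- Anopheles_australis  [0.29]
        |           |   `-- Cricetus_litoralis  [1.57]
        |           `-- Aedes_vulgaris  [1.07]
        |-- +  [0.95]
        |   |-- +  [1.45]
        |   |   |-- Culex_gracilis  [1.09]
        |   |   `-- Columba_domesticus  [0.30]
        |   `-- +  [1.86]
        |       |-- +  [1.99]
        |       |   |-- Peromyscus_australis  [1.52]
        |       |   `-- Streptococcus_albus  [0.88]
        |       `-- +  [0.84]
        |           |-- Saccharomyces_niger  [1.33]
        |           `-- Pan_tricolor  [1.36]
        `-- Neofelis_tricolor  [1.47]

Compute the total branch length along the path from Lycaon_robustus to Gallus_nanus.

The path runs Lycaon_robustus → … → MRCA → … → Gallus_nanus; the MRCA is the node subtending (Gallus_nanus,(((Danio_albus,(Lycaon_robustus,Acinonyx_bicolor)),((Salmo_sylvestris,(Quercus_occidentalis,Cavia_sylvestris)),(Ailuropoda_rubra,(Puma_brevicauda,((Ambystoma_longipes,Nomascus_giganteus),(Alnus_litoralis,Cuon_arenarius),Martes_australis))),((Anopheles_australis,Cricetus_litoralis),Aedes_vulgaris))),((Culex_gracilis,Columba_domesticus),((Peromyscus_australis,Streptococcus_albus),(Saccharomyces_niger,Pan_tricolor))),Neofelis_tricolor)).
Branch lengths along that path: 1.69 + 1.50 + 1.99 + 0.26 + 1.89 + 1.31 = 8.64.

8.64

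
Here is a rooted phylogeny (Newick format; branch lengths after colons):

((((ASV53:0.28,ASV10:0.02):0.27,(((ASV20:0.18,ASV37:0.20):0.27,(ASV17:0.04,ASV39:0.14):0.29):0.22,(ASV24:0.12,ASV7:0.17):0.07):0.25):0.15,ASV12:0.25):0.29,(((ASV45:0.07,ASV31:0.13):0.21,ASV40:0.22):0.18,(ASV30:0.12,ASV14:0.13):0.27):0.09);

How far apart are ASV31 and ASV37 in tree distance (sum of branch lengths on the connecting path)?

The path runs ASV31 → … → MRCA → … → ASV37; the MRCA is the root of the tree.
Branch lengths along that path: 0.13 + 0.21 + 0.18 + 0.09 + 0.29 + 0.15 + 0.25 + 0.22 + 0.27 + 0.20 = 1.99.

1.99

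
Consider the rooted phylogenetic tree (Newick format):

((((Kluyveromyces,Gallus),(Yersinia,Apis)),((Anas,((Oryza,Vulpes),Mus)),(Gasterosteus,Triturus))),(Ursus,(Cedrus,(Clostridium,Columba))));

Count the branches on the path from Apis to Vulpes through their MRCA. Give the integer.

The MRCA of Apis and Vulpes is the node subtending (((Kluyveromyces,Gallus),(Yersinia,Apis)),((Anas,((Oryza,Vulpes),Mus)),(Gasterosteus,Triturus))).
From Apis up to that node: 3 branches. From Vulpes up to the same node: 5 branches. Total: 3 + 5 = 8.

8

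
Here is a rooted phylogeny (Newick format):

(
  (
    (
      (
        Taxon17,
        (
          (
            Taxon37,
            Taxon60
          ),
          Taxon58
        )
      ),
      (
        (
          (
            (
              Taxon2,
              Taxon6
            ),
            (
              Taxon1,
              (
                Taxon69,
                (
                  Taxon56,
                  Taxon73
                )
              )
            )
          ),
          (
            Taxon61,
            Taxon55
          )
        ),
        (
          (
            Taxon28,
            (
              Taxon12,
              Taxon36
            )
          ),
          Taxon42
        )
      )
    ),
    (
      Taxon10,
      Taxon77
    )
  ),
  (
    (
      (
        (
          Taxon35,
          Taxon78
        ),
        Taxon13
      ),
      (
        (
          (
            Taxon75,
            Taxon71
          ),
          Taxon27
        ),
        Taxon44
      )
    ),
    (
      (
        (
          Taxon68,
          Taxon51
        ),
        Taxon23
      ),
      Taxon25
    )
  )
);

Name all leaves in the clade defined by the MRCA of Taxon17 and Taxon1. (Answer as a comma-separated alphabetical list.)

Taxon1, Taxon12, Taxon17, Taxon2, Taxon28, Taxon36, Taxon37, Taxon42, Taxon55, Taxon56, Taxon58, Taxon6, Taxon60, Taxon61, Taxon69, Taxon73

Tracing Taxon17: it sits inside (Taxon17,((Taxon37,Taxon60),Taxon58)).
Tracing Taxon1: it sits inside (Taxon1,(Taxon69,(Taxon56,Taxon73))).
The smallest clade enclosing both is ((Taxon17,((Taxon37,Taxon60),Taxon58)),((((Taxon2,Taxon6),(Taxon1,(Taxon69,(Taxon56,Taxon73)))),(Taxon61,Taxon55)),((Taxon28,(Taxon12,Taxon36)),Taxon42))); the answer is its 16 terminal taxa in alphabetical order.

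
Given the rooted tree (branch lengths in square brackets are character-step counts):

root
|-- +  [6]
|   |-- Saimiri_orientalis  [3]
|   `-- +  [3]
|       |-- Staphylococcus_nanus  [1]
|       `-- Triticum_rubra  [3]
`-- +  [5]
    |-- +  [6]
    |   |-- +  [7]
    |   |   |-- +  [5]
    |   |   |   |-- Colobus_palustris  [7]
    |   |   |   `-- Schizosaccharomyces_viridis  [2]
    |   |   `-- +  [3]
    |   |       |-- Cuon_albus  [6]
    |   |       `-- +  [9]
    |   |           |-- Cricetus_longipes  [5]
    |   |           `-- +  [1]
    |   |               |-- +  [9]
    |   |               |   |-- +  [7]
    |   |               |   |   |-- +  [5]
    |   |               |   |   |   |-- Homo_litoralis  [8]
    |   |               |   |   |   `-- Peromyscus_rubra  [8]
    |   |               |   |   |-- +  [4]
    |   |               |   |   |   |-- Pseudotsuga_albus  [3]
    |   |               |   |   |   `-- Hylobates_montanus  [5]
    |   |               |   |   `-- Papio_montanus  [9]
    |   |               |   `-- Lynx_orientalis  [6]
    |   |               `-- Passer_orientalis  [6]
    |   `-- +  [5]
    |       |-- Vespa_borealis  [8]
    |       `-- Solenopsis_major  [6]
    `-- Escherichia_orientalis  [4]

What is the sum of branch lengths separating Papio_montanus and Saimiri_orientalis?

The path runs Papio_montanus → … → MRCA → … → Saimiri_orientalis; the MRCA is the root of the tree.
Branch lengths along that path: 9 + 7 + 9 + 1 + 9 + 3 + 7 + 6 + 5 + 6 + 3 = 65.

65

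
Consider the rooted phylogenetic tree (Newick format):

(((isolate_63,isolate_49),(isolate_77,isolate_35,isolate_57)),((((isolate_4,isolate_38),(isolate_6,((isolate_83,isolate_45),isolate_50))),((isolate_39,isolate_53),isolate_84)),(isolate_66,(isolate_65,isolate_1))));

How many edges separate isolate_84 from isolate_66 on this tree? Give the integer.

The MRCA of isolate_84 and isolate_66 is the node subtending ((((isolate_4,isolate_38),(isolate_6,((isolate_83,isolate_45),isolate_50))),((isolate_39,isolate_53),isolate_84)),(isolate_66,(isolate_65,isolate_1))).
From isolate_84 up to that node: 3 branches. From isolate_66 up to the same node: 2 branches. Total: 3 + 2 = 5.

5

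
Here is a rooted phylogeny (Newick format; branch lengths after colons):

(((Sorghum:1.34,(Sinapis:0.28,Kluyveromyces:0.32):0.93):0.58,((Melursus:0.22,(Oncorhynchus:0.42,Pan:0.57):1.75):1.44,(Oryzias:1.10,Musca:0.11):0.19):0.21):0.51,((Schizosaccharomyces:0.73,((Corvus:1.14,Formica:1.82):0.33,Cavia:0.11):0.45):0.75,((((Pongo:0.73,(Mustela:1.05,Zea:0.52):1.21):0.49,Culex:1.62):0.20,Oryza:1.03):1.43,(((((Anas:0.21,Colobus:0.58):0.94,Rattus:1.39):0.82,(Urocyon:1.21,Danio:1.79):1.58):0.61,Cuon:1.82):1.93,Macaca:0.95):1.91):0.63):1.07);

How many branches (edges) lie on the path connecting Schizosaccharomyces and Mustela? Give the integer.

The MRCA of Schizosaccharomyces and Mustela is the node subtending ((Schizosaccharomyces,((Corvus,Formica),Cavia)),((((Pongo,(Mustela,Zea)),Culex),Oryza),(((((Anas,Colobus),Rattus),(Urocyon,Danio)),Cuon),Macaca))).
From Schizosaccharomyces up to that node: 2 branches. From Mustela up to the same node: 6 branches. Total: 2 + 6 = 8.

8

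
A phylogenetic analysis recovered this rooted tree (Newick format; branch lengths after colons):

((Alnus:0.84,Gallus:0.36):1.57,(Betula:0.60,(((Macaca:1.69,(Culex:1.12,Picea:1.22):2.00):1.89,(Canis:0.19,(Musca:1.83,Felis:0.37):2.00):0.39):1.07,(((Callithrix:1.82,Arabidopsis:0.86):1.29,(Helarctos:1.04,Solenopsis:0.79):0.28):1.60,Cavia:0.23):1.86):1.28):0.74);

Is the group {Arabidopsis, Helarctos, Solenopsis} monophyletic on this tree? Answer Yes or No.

No

The MRCA of the listed taxa subtends ((Callithrix,Arabidopsis),(Helarctos,Solenopsis)).
That clade also contains Callithrix, which is not in the proposed group, so the group is not monophyletic.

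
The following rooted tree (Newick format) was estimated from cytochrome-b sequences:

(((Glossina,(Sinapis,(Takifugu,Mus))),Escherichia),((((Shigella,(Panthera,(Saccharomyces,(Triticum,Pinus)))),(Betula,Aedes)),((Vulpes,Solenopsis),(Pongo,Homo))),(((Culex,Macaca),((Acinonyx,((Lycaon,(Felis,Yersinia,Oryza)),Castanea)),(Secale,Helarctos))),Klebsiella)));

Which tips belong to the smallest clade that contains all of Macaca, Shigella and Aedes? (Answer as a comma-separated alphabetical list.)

Acinonyx, Aedes, Betula, Castanea, Culex, Felis, Helarctos, Homo, Klebsiella, Lycaon, Macaca, Oryza, Panthera, Pinus, Pongo, Saccharomyces, Secale, Shigella, Solenopsis, Triticum, Vulpes, Yersinia

Tracing Macaca: it sits inside (Culex,Macaca).
Tracing Shigella: it sits inside (Shigella,(Panthera,(Saccharomyces,(Triticum,Pinus)))).
Tracing Aedes: it sits inside (Betula,Aedes).
The smallest clade enclosing all 3 is ((((Shigella,(Panthera,(Saccharomyces,(Triticum,Pinus)))),(Betula,Aedes)),((Vulpes,Solenopsis),(Pongo,Homo))),(((Culex,Macaca),((Acinonyx,((Lycaon,(Felis,Yersinia,Oryza)),Castanea)),(Secale,Helarctos))),Klebsiella)); the answer is its 22 terminal taxa in alphabetical order.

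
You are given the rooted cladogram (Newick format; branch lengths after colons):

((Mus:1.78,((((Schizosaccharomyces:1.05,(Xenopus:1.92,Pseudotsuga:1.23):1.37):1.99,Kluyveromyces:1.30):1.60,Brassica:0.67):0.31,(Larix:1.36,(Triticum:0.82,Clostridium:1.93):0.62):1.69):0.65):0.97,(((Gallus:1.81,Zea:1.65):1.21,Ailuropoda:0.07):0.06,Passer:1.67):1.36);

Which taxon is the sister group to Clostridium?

Clostridium attaches to the tree at the node subtending (Triticum,Clostridium).
The other lineage descending from that same node — the sister group — is the single tip Triticum.

Triticum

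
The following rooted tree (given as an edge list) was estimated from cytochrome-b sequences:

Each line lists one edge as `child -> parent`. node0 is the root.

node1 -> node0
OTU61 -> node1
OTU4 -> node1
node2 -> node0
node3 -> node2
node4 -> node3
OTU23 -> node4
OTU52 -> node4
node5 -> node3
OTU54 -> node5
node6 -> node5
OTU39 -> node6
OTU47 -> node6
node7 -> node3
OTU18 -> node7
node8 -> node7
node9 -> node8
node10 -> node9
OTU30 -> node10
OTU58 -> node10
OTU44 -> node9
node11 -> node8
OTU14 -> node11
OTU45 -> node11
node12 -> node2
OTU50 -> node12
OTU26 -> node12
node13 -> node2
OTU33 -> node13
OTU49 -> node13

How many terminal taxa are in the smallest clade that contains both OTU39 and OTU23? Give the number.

11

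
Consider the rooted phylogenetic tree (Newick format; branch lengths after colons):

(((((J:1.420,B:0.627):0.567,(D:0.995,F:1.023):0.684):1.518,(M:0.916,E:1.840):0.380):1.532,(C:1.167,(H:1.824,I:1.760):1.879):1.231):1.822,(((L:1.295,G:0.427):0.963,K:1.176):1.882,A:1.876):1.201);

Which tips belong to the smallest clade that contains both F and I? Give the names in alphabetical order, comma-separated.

B, C, D, E, F, H, I, J, M

Tracing F: it sits inside (D,F).
Tracing I: it sits inside (H,I).
The smallest clade enclosing both is ((((J,B),(D,F)),(M,E)),(C,(H,I))); the answer is its 9 terminal taxa in alphabetical order.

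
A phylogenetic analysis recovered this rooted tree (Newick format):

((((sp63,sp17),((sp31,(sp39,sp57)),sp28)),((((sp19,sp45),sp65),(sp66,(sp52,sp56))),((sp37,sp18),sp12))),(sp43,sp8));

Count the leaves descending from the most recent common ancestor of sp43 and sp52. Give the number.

17

The MRCA of sp43 and sp52 is the root, so the clade is the entire tree.
That clade contains 17 terminal taxa: sp12, sp17, sp18, sp19, sp28, sp31, sp37, sp39, sp43, sp45, sp52, sp56, sp57, sp63, sp65, sp66, sp8.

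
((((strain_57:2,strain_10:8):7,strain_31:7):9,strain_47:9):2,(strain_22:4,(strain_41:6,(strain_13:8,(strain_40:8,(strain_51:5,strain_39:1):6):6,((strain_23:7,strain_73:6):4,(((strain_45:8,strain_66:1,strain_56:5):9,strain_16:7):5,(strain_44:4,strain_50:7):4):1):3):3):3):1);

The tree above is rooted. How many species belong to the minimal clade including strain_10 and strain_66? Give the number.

The MRCA of strain_10 and strain_66 is the root, so the clade is the entire tree.
That clade contains 18 terminal taxa: strain_10, strain_13, strain_16, strain_22, strain_23, strain_31, strain_39, strain_40, strain_41, strain_44, strain_45, strain_47, strain_50, strain_51, strain_56, strain_57, strain_66, strain_73.

18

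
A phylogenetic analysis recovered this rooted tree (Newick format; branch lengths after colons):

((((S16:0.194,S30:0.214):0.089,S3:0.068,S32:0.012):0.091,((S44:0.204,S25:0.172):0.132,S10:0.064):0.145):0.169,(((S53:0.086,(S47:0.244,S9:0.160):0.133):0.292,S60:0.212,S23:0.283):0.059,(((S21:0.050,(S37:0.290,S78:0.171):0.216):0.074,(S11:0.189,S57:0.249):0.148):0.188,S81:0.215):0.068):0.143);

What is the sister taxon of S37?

S37 attaches to the tree at the node subtending (S37,S78).
The other lineage descending from that same node — the sister group — is the single tip S78.

S78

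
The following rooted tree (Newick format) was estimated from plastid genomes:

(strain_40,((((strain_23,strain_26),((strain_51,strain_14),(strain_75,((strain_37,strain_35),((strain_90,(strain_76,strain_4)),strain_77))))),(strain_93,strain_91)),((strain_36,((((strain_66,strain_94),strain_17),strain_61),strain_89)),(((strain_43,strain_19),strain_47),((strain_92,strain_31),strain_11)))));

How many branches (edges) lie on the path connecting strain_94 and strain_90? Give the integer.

15

The MRCA of strain_94 and strain_90 is the node subtending ((((strain_23,strain_26),((strain_51,strain_14),(strain_75,((strain_37,strain_35),((strain_90,(strain_76,strain_4)),strain_77))))),(strain_93,strain_91)),((strain_36,((((strain_66,strain_94),strain_17),strain_61),strain_89)),(((strain_43,strain_19),strain_47),((strain_92,strain_31),strain_11)))).
From strain_94 up to that node: 7 branches. From strain_90 up to the same node: 8 branches. Total: 7 + 8 = 15.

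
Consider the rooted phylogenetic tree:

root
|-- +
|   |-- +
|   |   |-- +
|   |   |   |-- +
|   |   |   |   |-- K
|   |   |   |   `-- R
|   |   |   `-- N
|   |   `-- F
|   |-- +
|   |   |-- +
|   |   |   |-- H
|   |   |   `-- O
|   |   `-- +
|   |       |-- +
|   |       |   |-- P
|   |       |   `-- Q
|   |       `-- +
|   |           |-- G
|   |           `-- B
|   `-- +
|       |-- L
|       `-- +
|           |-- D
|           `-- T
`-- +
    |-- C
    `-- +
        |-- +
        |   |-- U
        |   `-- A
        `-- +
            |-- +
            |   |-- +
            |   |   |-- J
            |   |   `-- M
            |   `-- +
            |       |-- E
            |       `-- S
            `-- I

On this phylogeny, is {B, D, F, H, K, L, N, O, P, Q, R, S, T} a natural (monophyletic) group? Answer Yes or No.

No

The MRCA of the listed taxa is the root, so the smallest clade containing them is the whole tree.
That clade also contains A, C, E, G, I, J, M, U, which are not in the proposed group, so the group is not monophyletic.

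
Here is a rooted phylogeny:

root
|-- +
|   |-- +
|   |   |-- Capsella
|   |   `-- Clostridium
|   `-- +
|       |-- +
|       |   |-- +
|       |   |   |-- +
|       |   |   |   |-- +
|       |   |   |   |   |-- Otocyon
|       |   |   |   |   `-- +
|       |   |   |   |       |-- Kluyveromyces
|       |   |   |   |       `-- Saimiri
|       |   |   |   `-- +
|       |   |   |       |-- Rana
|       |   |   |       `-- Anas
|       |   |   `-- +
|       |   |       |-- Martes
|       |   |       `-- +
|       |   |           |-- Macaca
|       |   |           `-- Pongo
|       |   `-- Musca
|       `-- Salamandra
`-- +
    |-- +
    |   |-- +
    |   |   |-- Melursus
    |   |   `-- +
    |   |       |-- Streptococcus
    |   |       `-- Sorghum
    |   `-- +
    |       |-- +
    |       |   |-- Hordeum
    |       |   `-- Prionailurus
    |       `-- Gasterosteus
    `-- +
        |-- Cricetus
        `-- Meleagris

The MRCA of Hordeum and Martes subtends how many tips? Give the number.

20

The MRCA of Hordeum and Martes is the root, so the clade is the entire tree.
That clade contains 20 terminal taxa: Anas, Capsella, Clostridium, Cricetus, Gasterosteus, Hordeum, Kluyveromyces, Macaca, Martes, Meleagris, Melursus, Musca, Otocyon, Pongo, Prionailurus, Rana, Saimiri, Salamandra, Sorghum, Streptococcus.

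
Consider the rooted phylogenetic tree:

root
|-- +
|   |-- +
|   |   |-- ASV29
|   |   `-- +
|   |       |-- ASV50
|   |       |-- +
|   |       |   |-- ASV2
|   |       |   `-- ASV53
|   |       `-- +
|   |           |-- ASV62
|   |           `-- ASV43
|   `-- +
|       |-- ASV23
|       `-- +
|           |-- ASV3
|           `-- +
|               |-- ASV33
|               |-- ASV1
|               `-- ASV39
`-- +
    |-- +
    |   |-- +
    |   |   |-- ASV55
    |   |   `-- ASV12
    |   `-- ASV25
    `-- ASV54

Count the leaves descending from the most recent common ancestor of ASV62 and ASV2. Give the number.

5

The MRCA of ASV62 and ASV2 is the node subtending (ASV50,(ASV2,ASV53),(ASV62,ASV43)).
That clade contains 5 terminal taxa: ASV2, ASV43, ASV50, ASV53, ASV62.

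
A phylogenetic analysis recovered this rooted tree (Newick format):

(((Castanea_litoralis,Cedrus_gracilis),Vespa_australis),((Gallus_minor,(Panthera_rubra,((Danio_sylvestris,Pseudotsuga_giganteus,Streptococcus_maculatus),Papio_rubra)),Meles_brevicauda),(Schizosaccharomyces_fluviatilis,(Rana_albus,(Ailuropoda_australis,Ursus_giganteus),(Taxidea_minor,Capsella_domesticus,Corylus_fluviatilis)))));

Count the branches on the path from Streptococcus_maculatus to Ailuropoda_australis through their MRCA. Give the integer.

9

The MRCA of Streptococcus_maculatus and Ailuropoda_australis is the node subtending ((Gallus_minor,(Panthera_rubra,((Danio_sylvestris,Pseudotsuga_giganteus,Streptococcus_maculatus),Papio_rubra)),Meles_brevicauda),(Schizosaccharomyces_fluviatilis,(Rana_albus,(Ailuropoda_australis,Ursus_giganteus),(Taxidea_minor,Capsella_domesticus,Corylus_fluviatilis)))).
From Streptococcus_maculatus up to that node: 5 branches. From Ailuropoda_australis up to the same node: 4 branches. Total: 5 + 4 = 9.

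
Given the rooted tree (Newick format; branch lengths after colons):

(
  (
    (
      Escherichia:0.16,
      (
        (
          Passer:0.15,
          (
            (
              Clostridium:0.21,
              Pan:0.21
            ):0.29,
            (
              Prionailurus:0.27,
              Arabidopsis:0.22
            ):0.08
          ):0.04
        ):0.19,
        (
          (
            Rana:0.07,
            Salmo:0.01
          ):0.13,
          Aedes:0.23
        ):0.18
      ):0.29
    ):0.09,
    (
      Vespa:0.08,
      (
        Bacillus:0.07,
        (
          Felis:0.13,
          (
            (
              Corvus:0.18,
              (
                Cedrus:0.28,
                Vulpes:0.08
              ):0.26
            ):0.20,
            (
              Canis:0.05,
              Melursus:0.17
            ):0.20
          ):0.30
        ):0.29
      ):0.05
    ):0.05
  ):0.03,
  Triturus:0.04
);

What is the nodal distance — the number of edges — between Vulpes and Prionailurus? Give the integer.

The MRCA of Vulpes and Prionailurus is the node subtending ((Escherichia,((Passer,((Clostridium,Pan),(Prionailurus,Arabidopsis))),((Rana,Salmo),Aedes))),(Vespa,(Bacillus,(Felis,((Corvus,(Cedrus,Vulpes)),(Canis,Melursus)))))).
From Vulpes up to that node: 7 branches. From Prionailurus up to the same node: 6 branches. Total: 7 + 6 = 13.

13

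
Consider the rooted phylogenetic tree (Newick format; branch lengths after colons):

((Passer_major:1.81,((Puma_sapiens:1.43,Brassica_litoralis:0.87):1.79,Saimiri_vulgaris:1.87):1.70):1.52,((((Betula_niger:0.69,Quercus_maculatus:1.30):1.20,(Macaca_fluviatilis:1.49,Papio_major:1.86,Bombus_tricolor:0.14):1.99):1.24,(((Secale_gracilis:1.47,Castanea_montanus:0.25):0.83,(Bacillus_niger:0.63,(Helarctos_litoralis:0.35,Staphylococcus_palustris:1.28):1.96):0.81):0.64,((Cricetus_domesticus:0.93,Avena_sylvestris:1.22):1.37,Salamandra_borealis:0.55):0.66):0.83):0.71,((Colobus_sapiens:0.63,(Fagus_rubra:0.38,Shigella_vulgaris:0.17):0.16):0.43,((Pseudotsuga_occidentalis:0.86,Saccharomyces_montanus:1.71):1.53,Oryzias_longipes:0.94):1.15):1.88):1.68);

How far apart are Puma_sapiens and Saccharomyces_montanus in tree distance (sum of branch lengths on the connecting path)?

The path runs Puma_sapiens → … → MRCA → … → Saccharomyces_montanus; the MRCA is the root of the tree.
Branch lengths along that path: 1.43 + 1.79 + 1.70 + 1.52 + 1.68 + 1.88 + 1.15 + 1.53 + 1.71 = 14.39.

14.39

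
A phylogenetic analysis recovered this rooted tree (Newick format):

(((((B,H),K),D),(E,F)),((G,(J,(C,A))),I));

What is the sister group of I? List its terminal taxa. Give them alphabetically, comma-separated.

I attaches to the tree at the node subtending ((G,(J,(C,A))),I).
The other lineage descending from that same node — the sister group — is (G,(J,(C,A))); its 4 tips in alphabetical order are the answer.

A, C, G, J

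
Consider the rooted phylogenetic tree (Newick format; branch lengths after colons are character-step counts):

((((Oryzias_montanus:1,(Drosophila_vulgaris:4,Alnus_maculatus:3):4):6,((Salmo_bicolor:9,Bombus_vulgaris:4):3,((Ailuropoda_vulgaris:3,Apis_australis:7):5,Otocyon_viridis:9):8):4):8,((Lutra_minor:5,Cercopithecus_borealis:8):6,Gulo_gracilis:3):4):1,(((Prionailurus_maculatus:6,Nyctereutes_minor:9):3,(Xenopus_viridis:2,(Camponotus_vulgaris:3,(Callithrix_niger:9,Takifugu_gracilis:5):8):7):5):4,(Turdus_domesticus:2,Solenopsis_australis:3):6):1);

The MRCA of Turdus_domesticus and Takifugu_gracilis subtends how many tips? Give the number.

The MRCA of Turdus_domesticus and Takifugu_gracilis is the node subtending (((Prionailurus_maculatus,Nyctereutes_minor),(Xenopus_viridis,(Camponotus_vulgaris,(Callithrix_niger,Takifugu_gracilis)))),(Turdus_domesticus,Solenopsis_australis)).
That clade contains 8 terminal taxa: Callithrix_niger, Camponotus_vulgaris, Nyctereutes_minor, Prionailurus_maculatus, Solenopsis_australis, Takifugu_gracilis, Turdus_domesticus, Xenopus_viridis.

8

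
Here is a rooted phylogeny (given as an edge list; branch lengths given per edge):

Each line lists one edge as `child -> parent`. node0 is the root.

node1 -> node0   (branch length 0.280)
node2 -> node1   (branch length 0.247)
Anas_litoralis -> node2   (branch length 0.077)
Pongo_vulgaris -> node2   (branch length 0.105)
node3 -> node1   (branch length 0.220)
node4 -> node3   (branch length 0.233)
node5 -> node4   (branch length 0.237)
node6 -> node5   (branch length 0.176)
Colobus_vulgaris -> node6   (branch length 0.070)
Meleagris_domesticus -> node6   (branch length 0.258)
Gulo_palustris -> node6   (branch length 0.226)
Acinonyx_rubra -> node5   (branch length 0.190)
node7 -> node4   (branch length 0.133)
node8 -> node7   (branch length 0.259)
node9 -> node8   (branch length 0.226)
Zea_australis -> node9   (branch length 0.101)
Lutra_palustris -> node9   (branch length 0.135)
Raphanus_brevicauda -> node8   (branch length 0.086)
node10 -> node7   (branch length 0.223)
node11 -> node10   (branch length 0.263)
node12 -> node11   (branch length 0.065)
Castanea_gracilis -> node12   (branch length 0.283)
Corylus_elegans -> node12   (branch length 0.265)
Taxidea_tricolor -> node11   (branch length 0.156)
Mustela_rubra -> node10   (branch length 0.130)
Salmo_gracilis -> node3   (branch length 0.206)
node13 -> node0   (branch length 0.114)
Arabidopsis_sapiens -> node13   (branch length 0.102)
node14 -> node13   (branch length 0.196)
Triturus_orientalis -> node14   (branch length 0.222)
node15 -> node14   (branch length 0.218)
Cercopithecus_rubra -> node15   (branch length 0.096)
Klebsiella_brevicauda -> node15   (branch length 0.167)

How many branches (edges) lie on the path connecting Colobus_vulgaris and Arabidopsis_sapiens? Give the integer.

The MRCA of Colobus_vulgaris and Arabidopsis_sapiens is the root of the tree.
From Colobus_vulgaris up to that node: 6 branches. From Arabidopsis_sapiens up to the same node: 2 branches. Total: 6 + 2 = 8.

8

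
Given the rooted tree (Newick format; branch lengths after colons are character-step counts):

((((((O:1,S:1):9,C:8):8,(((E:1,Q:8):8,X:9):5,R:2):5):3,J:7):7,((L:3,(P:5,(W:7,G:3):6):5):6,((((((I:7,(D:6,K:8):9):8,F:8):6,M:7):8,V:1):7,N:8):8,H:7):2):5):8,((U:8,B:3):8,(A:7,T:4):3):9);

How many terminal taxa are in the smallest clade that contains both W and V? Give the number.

12

The MRCA of W and V is the node subtending ((L,(P,(W,G))),((((((I,(D,K)),F),M),V),N),H)).
That clade contains 12 terminal taxa: D, F, G, H, I, K, L, M, N, P, V, W.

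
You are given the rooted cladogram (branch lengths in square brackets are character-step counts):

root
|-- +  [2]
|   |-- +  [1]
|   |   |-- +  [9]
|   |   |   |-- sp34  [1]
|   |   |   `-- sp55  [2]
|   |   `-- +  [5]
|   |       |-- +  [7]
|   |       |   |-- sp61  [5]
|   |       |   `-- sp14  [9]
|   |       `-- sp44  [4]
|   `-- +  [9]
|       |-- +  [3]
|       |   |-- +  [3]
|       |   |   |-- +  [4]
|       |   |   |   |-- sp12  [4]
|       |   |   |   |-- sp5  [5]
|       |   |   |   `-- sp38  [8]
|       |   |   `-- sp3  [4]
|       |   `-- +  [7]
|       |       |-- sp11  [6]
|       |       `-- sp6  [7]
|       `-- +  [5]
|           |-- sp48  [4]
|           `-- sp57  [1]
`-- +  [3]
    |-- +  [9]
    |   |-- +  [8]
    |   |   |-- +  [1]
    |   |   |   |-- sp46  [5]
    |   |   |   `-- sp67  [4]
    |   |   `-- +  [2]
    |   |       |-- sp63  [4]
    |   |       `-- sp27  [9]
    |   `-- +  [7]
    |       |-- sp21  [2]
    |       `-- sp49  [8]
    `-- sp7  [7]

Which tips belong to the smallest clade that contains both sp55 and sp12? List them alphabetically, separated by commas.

Tracing sp55: it sits inside (sp34,sp55).
Tracing sp12: it sits inside (sp12,sp5,sp38).
The smallest clade enclosing both is (((sp34,sp55),((sp61,sp14),sp44)),((((sp12,sp5,sp38),sp3),(sp11,sp6)),(sp48,sp57))); the answer is its 13 terminal taxa in alphabetical order.

sp11, sp12, sp14, sp3, sp34, sp38, sp44, sp48, sp5, sp55, sp57, sp6, sp61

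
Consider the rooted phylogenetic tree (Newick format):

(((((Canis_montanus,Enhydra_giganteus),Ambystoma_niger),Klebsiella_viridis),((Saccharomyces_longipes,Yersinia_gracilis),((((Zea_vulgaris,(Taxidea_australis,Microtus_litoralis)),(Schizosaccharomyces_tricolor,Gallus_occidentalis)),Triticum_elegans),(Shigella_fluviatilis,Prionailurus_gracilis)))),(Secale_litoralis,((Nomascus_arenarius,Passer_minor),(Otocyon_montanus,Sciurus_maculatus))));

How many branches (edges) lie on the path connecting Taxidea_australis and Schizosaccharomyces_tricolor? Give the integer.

The MRCA of Taxidea_australis and Schizosaccharomyces_tricolor is the node subtending ((Zea_vulgaris,(Taxidea_australis,Microtus_litoralis)),(Schizosaccharomyces_tricolor,Gallus_occidentalis)).
From Taxidea_australis up to that node: 3 branches. From Schizosaccharomyces_tricolor up to the same node: 2 branches. Total: 3 + 2 = 5.

5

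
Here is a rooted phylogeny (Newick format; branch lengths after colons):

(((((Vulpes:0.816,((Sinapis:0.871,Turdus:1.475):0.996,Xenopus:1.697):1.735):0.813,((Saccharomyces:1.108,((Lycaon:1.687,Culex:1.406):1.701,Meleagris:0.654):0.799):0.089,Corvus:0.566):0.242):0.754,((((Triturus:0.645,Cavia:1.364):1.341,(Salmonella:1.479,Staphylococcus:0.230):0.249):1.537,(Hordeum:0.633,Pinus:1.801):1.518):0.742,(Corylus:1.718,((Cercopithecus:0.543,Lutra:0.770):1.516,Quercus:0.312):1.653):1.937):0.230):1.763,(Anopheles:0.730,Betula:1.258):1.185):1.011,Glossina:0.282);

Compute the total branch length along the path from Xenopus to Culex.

The path runs Xenopus → … → MRCA → … → Culex; the MRCA is the node subtending ((Vulpes,((Sinapis,Turdus),Xenopus)),((Saccharomyces,((Lycaon,Culex),Meleagris)),Corvus)).
Branch lengths along that path: 1.697 + 1.735 + 0.813 + 0.242 + 0.089 + 0.799 + 1.701 + 1.406 = 8.482.

8.482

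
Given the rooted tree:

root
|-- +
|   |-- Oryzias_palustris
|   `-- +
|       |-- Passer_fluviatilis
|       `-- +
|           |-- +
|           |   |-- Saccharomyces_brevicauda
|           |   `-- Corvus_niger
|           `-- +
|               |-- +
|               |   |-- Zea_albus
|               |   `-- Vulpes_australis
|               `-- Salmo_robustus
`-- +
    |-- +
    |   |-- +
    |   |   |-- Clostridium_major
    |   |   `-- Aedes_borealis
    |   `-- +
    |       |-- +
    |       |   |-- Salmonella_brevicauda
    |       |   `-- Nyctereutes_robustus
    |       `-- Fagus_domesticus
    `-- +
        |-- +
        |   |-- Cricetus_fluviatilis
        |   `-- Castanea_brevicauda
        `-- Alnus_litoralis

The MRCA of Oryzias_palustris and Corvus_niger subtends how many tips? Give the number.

7

The MRCA of Oryzias_palustris and Corvus_niger is the node subtending (Oryzias_palustris,(Passer_fluviatilis,((Saccharomyces_brevicauda,Corvus_niger),((Zea_albus,Vulpes_australis),Salmo_robustus)))).
That clade contains 7 terminal taxa: Corvus_niger, Oryzias_palustris, Passer_fluviatilis, Saccharomyces_brevicauda, Salmo_robustus, Vulpes_australis, Zea_albus.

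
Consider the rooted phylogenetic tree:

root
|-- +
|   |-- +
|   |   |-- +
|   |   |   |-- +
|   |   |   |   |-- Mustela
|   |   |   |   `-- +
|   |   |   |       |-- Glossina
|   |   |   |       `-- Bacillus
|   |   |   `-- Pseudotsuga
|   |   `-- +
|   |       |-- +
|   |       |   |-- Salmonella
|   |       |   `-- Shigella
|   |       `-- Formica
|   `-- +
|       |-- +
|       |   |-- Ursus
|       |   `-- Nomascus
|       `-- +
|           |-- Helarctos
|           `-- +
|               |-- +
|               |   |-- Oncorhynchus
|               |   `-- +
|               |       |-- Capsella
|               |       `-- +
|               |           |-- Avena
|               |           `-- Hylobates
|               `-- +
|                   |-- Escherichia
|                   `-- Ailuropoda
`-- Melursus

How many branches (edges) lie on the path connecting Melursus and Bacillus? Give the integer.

7

The MRCA of Melursus and Bacillus is the root of the tree.
From Melursus up to that node: 1 branch. From Bacillus up to the same node: 6 branches. Total: 1 + 6 = 7.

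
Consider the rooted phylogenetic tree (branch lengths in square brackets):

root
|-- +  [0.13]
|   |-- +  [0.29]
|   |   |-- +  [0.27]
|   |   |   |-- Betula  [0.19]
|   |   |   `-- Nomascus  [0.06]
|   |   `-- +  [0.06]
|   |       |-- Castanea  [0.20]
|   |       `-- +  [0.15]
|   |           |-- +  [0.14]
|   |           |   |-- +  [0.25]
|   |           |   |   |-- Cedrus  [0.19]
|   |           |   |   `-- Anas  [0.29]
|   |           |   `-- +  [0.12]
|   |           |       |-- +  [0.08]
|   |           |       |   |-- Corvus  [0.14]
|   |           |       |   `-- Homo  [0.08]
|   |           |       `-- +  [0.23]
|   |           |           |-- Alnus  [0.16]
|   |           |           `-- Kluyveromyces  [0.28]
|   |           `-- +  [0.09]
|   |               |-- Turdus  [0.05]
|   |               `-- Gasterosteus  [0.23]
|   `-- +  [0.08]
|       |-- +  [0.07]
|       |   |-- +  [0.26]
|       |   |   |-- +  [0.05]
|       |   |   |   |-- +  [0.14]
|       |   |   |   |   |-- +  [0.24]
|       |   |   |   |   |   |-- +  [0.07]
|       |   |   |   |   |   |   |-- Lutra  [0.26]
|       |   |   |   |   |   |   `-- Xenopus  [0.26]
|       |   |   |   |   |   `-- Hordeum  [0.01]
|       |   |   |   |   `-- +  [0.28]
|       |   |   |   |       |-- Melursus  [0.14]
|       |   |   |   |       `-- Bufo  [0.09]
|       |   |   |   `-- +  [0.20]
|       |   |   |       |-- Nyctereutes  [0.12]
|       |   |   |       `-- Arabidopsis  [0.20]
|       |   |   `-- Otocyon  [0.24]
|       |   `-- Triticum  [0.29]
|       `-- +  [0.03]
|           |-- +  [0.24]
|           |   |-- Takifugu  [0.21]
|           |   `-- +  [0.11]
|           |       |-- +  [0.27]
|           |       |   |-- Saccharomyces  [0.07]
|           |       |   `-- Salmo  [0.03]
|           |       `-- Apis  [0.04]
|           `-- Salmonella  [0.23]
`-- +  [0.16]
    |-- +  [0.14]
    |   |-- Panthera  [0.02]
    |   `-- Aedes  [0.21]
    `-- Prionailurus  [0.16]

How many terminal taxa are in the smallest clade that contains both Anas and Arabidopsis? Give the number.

25

The MRCA of Anas and Arabidopsis is the node subtending (((Betula,Nomascus),(Castanea,(((Cedrus,Anas),((Corvus,Homo),(Alnus,Kluyveromyces))),(Turdus,Gasterosteus)))),(((((((Lutra,Xenopus),Hordeum),(Melursus,Bufo)),(Nyctereutes,Arabidopsis)),Otocyon),Triticum),((Takifugu,((Saccharomyces,Salmo),Apis)),Salmonella))).
That clade contains 25 terminal taxa: Alnus, Anas, Apis, Arabidopsis, Betula, Bufo, Castanea, Cedrus, Corvus, Gasterosteus, Homo, Hordeum, Kluyveromyces, Lutra, Melursus, Nomascus, Nyctereutes, Otocyon, Saccharomyces, Salmo, Salmonella, Takifugu, Triticum, Turdus, Xenopus.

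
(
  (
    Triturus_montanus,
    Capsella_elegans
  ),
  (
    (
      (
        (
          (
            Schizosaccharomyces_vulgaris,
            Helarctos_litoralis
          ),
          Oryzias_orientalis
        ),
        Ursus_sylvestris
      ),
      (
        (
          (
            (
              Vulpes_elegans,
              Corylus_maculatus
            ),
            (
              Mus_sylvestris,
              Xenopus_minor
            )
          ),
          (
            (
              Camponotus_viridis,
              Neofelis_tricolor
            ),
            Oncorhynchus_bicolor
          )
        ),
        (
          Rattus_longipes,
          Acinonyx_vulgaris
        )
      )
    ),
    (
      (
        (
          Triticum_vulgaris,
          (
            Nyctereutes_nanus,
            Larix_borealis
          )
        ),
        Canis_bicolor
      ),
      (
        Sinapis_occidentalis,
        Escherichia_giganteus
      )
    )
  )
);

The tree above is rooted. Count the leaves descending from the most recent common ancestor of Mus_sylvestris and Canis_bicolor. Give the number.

19

The MRCA of Mus_sylvestris and Canis_bicolor is the node subtending (((((Schizosaccharomyces_vulgaris,Helarctos_litoralis),Oryzias_orientalis),Ursus_sylvestris),((((Vulpes_elegans,Corylus_maculatus),(Mus_sylvestris,Xenopus_minor)),((Camponotus_viridis,Neofelis_tricolor),Oncorhynchus_bicolor)),(Rattus_longipes,Acinonyx_vulgaris))),(((Triticum_vulgaris,(Nyctereutes_nanus,Larix_borealis)),Canis_bicolor),(Sinapis_occidentalis,Escherichia_giganteus))).
That clade contains 19 terminal taxa: Acinonyx_vulgaris, Camponotus_viridis, Canis_bicolor, Corylus_maculatus, Escherichia_giganteus, Helarctos_litoralis, Larix_borealis, Mus_sylvestris, Neofelis_tricolor, Nyctereutes_nanus, Oncorhynchus_bicolor, Oryzias_orientalis, Rattus_longipes, Schizosaccharomyces_vulgaris, Sinapis_occidentalis, Triticum_vulgaris, Ursus_sylvestris, Vulpes_elegans, Xenopus_minor.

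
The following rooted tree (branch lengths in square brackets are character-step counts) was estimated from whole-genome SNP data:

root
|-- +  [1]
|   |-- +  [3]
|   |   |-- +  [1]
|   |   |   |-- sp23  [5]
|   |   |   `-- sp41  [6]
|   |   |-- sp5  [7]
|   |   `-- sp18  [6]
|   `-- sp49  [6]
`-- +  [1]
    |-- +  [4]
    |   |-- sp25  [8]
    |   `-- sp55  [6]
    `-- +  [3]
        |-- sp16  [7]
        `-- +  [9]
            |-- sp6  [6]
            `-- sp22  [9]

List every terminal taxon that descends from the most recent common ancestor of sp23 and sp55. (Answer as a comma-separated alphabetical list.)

sp16, sp18, sp22, sp23, sp25, sp41, sp49, sp5, sp55, sp6

Tracing sp23: it sits inside (sp23,sp41).
Tracing sp55: it sits inside (sp25,sp55).
The smallest clade enclosing both is the whole tree (their MRCA is the root), so the answer is all 10 tips in alphabetical order.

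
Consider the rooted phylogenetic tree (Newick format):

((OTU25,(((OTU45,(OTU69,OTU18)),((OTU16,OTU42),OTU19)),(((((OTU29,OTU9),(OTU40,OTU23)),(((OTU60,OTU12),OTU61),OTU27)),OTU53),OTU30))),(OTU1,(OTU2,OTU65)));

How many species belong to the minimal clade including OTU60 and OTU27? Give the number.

4

The MRCA of OTU60 and OTU27 is the node subtending (((OTU60,OTU12),OTU61),OTU27).
That clade contains 4 terminal taxa: OTU12, OTU27, OTU60, OTU61.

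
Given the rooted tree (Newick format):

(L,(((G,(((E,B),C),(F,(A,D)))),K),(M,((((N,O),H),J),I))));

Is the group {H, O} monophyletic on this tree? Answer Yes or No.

The MRCA of the listed taxa subtends ((N,O),H).
That clade also contains N, which is not in the proposed group, so the group is not monophyletic.

No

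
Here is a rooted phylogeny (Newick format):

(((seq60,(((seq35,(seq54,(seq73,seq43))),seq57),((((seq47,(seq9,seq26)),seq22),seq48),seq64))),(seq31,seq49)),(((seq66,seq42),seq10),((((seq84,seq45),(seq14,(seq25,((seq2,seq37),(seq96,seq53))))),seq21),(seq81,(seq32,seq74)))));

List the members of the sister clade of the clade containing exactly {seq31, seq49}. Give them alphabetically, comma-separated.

seq22, seq26, seq35, seq43, seq47, seq48, seq54, seq57, seq60, seq64, seq73, seq9

The clade containing exactly {seq31, seq49} attaches to the tree at the node subtending ((seq60,(((seq35,(seq54,(seq73,seq43))),seq57),((((seq47,(seq9,seq26)),seq22),seq48),seq64))),(seq31,seq49)).
The other lineage descending from that same node — the sister group — is (seq60,(((seq35,(seq54,(seq73,seq43))),seq57),((((seq47,(seq9,seq26)),seq22),seq48),seq64))); its 12 tips in alphabetical order are the answer.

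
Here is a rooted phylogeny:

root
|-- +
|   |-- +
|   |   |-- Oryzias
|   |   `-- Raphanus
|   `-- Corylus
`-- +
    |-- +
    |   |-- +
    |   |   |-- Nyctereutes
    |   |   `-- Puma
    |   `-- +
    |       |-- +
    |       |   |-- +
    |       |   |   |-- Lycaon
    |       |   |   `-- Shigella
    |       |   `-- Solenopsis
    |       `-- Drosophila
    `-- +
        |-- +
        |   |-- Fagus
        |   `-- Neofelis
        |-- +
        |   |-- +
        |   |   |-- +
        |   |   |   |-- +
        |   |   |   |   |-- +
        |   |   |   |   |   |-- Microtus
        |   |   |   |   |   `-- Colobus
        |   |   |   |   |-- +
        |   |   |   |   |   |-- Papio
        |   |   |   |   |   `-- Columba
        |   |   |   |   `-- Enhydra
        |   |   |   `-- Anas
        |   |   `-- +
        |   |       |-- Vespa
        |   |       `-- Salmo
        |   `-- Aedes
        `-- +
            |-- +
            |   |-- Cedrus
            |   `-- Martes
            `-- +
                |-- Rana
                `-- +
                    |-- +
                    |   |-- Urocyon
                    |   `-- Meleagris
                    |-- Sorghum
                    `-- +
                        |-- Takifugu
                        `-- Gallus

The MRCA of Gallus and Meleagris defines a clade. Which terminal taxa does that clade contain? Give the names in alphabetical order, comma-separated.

Gallus, Meleagris, Sorghum, Takifugu, Urocyon

Tracing Gallus: it sits inside (Takifugu,Gallus).
Tracing Meleagris: it sits inside (Urocyon,Meleagris).
The smallest clade enclosing both is ((Urocyon,Meleagris),Sorghum,(Takifugu,Gallus)); the answer is its 5 terminal taxa in alphabetical order.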